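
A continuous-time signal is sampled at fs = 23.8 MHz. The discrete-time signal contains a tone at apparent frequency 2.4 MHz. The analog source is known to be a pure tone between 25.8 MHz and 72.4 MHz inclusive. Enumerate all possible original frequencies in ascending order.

Frequencies that alias to 2.4 MHz are k·fs ± 2.4 MHz for integer k ≥ 0.
k=0: 2.4 MHz.
k=1: 21.4 MHz, 26.2 MHz.
k=2: 45.2 MHz, 50 MHz.
k=3: 69 MHz, 73.8 MHz.
k=4: 92.8 MHz, 97.6 MHz.
Within [25.8 MHz, 72.4 MHz]: 26.2 MHz, 45.2 MHz, 50 MHz, 69 MHz.

26.2 MHz, 45.2 MHz, 50 MHz, 69 MHz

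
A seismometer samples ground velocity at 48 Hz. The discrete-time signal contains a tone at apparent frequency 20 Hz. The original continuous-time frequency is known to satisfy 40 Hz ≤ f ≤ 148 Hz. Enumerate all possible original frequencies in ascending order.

68 Hz, 76 Hz, 116 Hz, 124 Hz

Frequencies that alias to 20 Hz are k·fs ± 20 Hz for integer k ≥ 0.
k=0: 20 Hz.
k=1: 28 Hz, 68 Hz.
k=2: 76 Hz, 116 Hz.
k=3: 124 Hz, 164 Hz.
k=4: 172 Hz, 212 Hz.
Within [40 Hz, 148 Hz]: 68 Hz, 76 Hz, 116 Hz, 124 Hz.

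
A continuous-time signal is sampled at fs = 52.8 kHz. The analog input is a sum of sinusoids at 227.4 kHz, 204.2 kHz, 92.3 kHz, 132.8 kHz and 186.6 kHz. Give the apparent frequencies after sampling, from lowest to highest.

fs/2 = 26.4 kHz.
227.4 kHz mod fs = 16.2 kHz.
16.2 kHz ≤ fs/2 = 26.4 kHz, appears at 16.2 kHz.
204.2 kHz mod fs = 45.8 kHz.
45.8 kHz > fs/2 = 26.4 kHz, folds to fs − 45.8 kHz = 7 kHz.
92.3 kHz mod fs = 39.5 kHz.
39.5 kHz > fs/2 = 26.4 kHz, folds to fs − 39.5 kHz = 13.3 kHz.
132.8 kHz mod fs = 27.2 kHz.
27.2 kHz > fs/2 = 26.4 kHz, folds to fs − 27.2 kHz = 25.6 kHz.
186.6 kHz mod fs = 28.2 kHz.
28.2 kHz > fs/2 = 26.4 kHz, folds to fs − 28.2 kHz = 24.6 kHz.
Distinct values: {7 kHz, 13.3 kHz, 16.2 kHz, 24.6 kHz, 25.6 kHz}.

7 kHz, 13.3 kHz, 16.2 kHz, 24.6 kHz, 25.6 kHz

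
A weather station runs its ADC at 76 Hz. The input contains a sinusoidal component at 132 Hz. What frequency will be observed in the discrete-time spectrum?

20 Hz

132 Hz mod fs = 56 Hz.
56 Hz > fs/2 = 38 Hz, folds to fs − 56 Hz = 20 Hz.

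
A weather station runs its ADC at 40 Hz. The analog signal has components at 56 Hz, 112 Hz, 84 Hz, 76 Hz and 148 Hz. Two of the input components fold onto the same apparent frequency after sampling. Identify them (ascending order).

76 Hz, 84 Hz

fs/2 = 20 Hz.
56 Hz mod fs = 16 Hz.
16 Hz ≤ fs/2 = 20 Hz, appears at 16 Hz.
112 Hz mod fs = 32 Hz.
32 Hz > fs/2 = 20 Hz, folds to fs − 32 Hz = 8 Hz.
84 Hz mod fs = 4 Hz.
4 Hz ≤ fs/2 = 20 Hz, appears at 4 Hz.
76 Hz mod fs = 36 Hz.
36 Hz > fs/2 = 20 Hz, folds to fs − 36 Hz = 4 Hz.
148 Hz mod fs = 28 Hz.
28 Hz > fs/2 = 20 Hz, folds to fs − 28 Hz = 12 Hz.
76 Hz and 84 Hz both map to 4 Hz.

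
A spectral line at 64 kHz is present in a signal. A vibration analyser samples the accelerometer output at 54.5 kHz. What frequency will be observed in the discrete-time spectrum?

9.5 kHz

64 kHz mod fs = 9.5 kHz.
9.5 kHz ≤ fs/2 = 27.25 kHz, appears at 9.5 kHz.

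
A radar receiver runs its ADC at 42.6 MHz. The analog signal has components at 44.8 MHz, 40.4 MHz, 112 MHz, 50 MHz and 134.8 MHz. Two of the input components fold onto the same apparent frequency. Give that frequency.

2.2 MHz

fs/2 = 21.3 MHz.
44.8 MHz mod fs = 2.2 MHz.
2.2 MHz ≤ fs/2 = 21.3 MHz, appears at 2.2 MHz.
40.4 MHz > fs/2 = 21.3 MHz, folds to fs − 40.4 MHz = 2.2 MHz.
112 MHz mod fs = 26.8 MHz.
26.8 MHz > fs/2 = 21.3 MHz, folds to fs − 26.8 MHz = 15.8 MHz.
50 MHz mod fs = 7.4 MHz.
7.4 MHz ≤ fs/2 = 21.3 MHz, appears at 7.4 MHz.
134.8 MHz mod fs = 7 MHz.
7 MHz ≤ fs/2 = 21.3 MHz, appears at 7 MHz.
40.4 MHz and 44.8 MHz both map to 2.2 MHz.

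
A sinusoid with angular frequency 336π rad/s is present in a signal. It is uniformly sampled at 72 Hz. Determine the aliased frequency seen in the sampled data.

24 Hz

ω = 336π rad/s → f = ω/(2π) = 168 Hz.
168 Hz mod fs = 24 Hz.
24 Hz ≤ fs/2 = 36 Hz, appears at 24 Hz.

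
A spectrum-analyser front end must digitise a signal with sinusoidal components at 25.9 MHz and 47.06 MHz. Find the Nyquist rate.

94.12 MHz

Highest-frequency component: 47.06 MHz.
Nyquist rate = 2 × 47.06 MHz = 94.12 MHz.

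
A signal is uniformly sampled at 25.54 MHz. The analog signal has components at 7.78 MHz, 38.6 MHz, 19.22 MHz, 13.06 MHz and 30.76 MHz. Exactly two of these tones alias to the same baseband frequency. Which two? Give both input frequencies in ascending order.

fs/2 = 12.77 MHz.
7.78 MHz ≤ fs/2 = 12.77 MHz, passes unchanged.
38.6 MHz mod fs = 13.06 MHz.
13.06 MHz > fs/2 = 12.77 MHz, folds to fs − 13.06 MHz = 12.48 MHz.
19.22 MHz > fs/2 = 12.77 MHz, folds to fs − 19.22 MHz = 6.32 MHz.
13.06 MHz > fs/2 = 12.77 MHz, folds to fs − 13.06 MHz = 12.48 MHz.
30.76 MHz mod fs = 5.22 MHz.
5.22 MHz ≤ fs/2 = 12.77 MHz, appears at 5.22 MHz.
13.06 MHz and 38.6 MHz both map to 12.48 MHz.

13.06 MHz, 38.6 MHz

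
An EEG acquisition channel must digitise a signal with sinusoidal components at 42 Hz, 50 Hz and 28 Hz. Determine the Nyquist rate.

100 Hz

Highest-frequency component: 50 Hz.
Nyquist rate = 2 × 50 Hz = 100 Hz.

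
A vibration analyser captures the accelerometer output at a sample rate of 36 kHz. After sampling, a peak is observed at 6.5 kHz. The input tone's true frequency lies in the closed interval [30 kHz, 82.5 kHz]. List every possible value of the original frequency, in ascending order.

Frequencies that alias to 6.5 kHz are k·fs ± 6.5 kHz for integer k ≥ 0.
k=0: 6.5 kHz.
k=1: 29.5 kHz, 42.5 kHz.
k=2: 65.5 kHz, 78.5 kHz.
k=3: 101.5 kHz, 114.5 kHz.
Within [30 kHz, 82.5 kHz]: 42.5 kHz, 65.5 kHz, 78.5 kHz.

42.5 kHz, 65.5 kHz, 78.5 kHz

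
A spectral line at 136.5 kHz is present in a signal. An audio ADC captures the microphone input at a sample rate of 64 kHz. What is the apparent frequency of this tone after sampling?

136.5 kHz mod fs = 8.5 kHz.
8.5 kHz ≤ fs/2 = 32 kHz, appears at 8.5 kHz.

8.5 kHz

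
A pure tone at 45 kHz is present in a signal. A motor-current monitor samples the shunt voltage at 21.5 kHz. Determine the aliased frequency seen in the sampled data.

45 kHz mod fs = 2 kHz.
2 kHz ≤ fs/2 = 10.75 kHz, appears at 2 kHz.

2 kHz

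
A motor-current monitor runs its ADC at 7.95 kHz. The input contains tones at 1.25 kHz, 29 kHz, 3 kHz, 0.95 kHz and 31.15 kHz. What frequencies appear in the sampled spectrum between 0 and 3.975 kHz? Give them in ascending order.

fs/2 = 3.975 kHz.
1.25 kHz ≤ fs/2 = 3.975 kHz, passes unchanged.
29 kHz mod fs = 5.15 kHz.
5.15 kHz > fs/2 = 3.975 kHz, folds to fs − 5.15 kHz = 2.8 kHz.
3 kHz ≤ fs/2 = 3.975 kHz, passes unchanged.
0.95 kHz ≤ fs/2 = 3.975 kHz, passes unchanged.
31.15 kHz mod fs = 7.3 kHz.
7.3 kHz > fs/2 = 3.975 kHz, folds to fs − 7.3 kHz = 0.65 kHz.
Distinct values: {0.65 kHz, 0.95 kHz, 1.25 kHz, 2.8 kHz, 3 kHz}.

0.65 kHz, 0.95 kHz, 1.25 kHz, 2.8 kHz, 3 kHz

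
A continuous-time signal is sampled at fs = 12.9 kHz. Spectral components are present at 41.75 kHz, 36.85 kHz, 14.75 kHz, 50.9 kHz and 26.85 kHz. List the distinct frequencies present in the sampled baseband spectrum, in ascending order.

0.7 kHz, 1.05 kHz, 1.85 kHz, 3.05 kHz

fs/2 = 6.45 kHz.
41.75 kHz mod fs = 3.05 kHz.
3.05 kHz ≤ fs/2 = 6.45 kHz, appears at 3.05 kHz.
36.85 kHz mod fs = 11.05 kHz.
11.05 kHz > fs/2 = 6.45 kHz, folds to fs − 11.05 kHz = 1.85 kHz.
14.75 kHz mod fs = 1.85 kHz.
1.85 kHz ≤ fs/2 = 6.45 kHz, appears at 1.85 kHz.
50.9 kHz mod fs = 12.2 kHz.
12.2 kHz > fs/2 = 6.45 kHz, folds to fs − 12.2 kHz = 0.7 kHz.
26.85 kHz mod fs = 1.05 kHz.
1.05 kHz ≤ fs/2 = 6.45 kHz, appears at 1.05 kHz.
Distinct values: {0.7 kHz, 1.05 kHz, 1.85 kHz, 3.05 kHz}.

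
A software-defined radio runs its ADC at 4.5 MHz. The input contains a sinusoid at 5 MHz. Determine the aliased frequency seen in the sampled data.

0.5 MHz

5 MHz mod fs = 0.5 MHz.
0.5 MHz ≤ fs/2 = 2.25 MHz, appears at 0.5 MHz.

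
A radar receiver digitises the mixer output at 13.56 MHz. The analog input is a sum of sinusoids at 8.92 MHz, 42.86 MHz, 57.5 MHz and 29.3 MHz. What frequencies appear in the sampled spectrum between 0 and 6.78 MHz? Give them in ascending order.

fs/2 = 6.78 MHz.
8.92 MHz > fs/2 = 6.78 MHz, folds to fs − 8.92 MHz = 4.64 MHz.
42.86 MHz mod fs = 2.18 MHz.
2.18 MHz ≤ fs/2 = 6.78 MHz, appears at 2.18 MHz.
57.5 MHz mod fs = 3.26 MHz.
3.26 MHz ≤ fs/2 = 6.78 MHz, appears at 3.26 MHz.
29.3 MHz mod fs = 2.18 MHz.
2.18 MHz ≤ fs/2 = 6.78 MHz, appears at 2.18 MHz.
Distinct values: {2.18 MHz, 3.26 MHz, 4.64 MHz}.

2.18 MHz, 3.26 MHz, 4.64 MHz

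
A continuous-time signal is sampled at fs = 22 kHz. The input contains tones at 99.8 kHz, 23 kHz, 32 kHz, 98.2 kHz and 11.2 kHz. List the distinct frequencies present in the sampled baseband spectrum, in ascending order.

1 kHz, 10 kHz, 10.2 kHz, 10.8 kHz

fs/2 = 11 kHz.
99.8 kHz mod fs = 11.8 kHz.
11.8 kHz > fs/2 = 11 kHz, folds to fs − 11.8 kHz = 10.2 kHz.
23 kHz mod fs = 1 kHz.
1 kHz ≤ fs/2 = 11 kHz, appears at 1 kHz.
32 kHz mod fs = 10 kHz.
10 kHz ≤ fs/2 = 11 kHz, appears at 10 kHz.
98.2 kHz mod fs = 10.2 kHz.
10.2 kHz ≤ fs/2 = 11 kHz, appears at 10.2 kHz.
11.2 kHz > fs/2 = 11 kHz, folds to fs − 11.2 kHz = 10.8 kHz.
Distinct values: {1 kHz, 10 kHz, 10.2 kHz, 10.8 kHz}.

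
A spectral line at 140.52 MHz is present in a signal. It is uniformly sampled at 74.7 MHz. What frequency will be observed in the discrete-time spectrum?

140.52 MHz mod fs = 65.82 MHz.
65.82 MHz > fs/2 = 37.35 MHz, folds to fs − 65.82 MHz = 8.88 MHz.

8.88 MHz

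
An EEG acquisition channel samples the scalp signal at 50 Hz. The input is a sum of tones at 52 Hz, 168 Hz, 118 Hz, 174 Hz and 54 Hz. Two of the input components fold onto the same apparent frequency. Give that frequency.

fs/2 = 25 Hz.
52 Hz mod fs = 2 Hz.
2 Hz ≤ fs/2 = 25 Hz, appears at 2 Hz.
168 Hz mod fs = 18 Hz.
18 Hz ≤ fs/2 = 25 Hz, appears at 18 Hz.
118 Hz mod fs = 18 Hz.
18 Hz ≤ fs/2 = 25 Hz, appears at 18 Hz.
174 Hz mod fs = 24 Hz.
24 Hz ≤ fs/2 = 25 Hz, appears at 24 Hz.
54 Hz mod fs = 4 Hz.
4 Hz ≤ fs/2 = 25 Hz, appears at 4 Hz.
118 Hz and 168 Hz both map to 18 Hz.

18 Hz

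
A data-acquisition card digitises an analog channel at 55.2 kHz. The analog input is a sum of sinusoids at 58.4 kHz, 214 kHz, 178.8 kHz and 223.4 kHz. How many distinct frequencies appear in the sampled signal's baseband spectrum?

4

fs/2 = 27.6 kHz.
58.4 kHz mod fs = 3.2 kHz.
3.2 kHz ≤ fs/2 = 27.6 kHz, appears at 3.2 kHz.
214 kHz mod fs = 48.4 kHz.
48.4 kHz > fs/2 = 27.6 kHz, folds to fs − 48.4 kHz = 6.8 kHz.
178.8 kHz mod fs = 13.2 kHz.
13.2 kHz ≤ fs/2 = 27.6 kHz, appears at 13.2 kHz.
223.4 kHz mod fs = 2.6 kHz.
2.6 kHz ≤ fs/2 = 27.6 kHz, appears at 2.6 kHz.
Distinct values: {2.6 kHz, 3.2 kHz, 6.8 kHz, 13.2 kHz} → 4.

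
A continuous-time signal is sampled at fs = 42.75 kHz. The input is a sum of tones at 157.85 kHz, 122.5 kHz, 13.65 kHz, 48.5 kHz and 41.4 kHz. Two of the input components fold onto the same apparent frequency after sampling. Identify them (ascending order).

48.5 kHz, 122.5 kHz

fs/2 = 21.375 kHz.
157.85 kHz mod fs = 29.6 kHz.
29.6 kHz > fs/2 = 21.375 kHz, folds to fs − 29.6 kHz = 13.15 kHz.
122.5 kHz mod fs = 37 kHz.
37 kHz > fs/2 = 21.375 kHz, folds to fs − 37 kHz = 5.75 kHz.
13.65 kHz ≤ fs/2 = 21.375 kHz, passes unchanged.
48.5 kHz mod fs = 5.75 kHz.
5.75 kHz ≤ fs/2 = 21.375 kHz, appears at 5.75 kHz.
41.4 kHz > fs/2 = 21.375 kHz, folds to fs − 41.4 kHz = 1.35 kHz.
48.5 kHz and 122.5 kHz both map to 5.75 kHz.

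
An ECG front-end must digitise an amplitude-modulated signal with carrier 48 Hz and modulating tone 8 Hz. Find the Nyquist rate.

112 Hz

AM sidebands sit at fc ± fm = 40 Hz and 56 Hz.
Highest-frequency component: 56 Hz.
Nyquist rate = 2 × 56 Hz = 112 Hz.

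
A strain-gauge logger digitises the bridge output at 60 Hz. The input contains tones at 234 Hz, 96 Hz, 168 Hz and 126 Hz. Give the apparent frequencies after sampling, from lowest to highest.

fs/2 = 30 Hz.
234 Hz mod fs = 54 Hz.
54 Hz > fs/2 = 30 Hz, folds to fs − 54 Hz = 6 Hz.
96 Hz mod fs = 36 Hz.
36 Hz > fs/2 = 30 Hz, folds to fs − 36 Hz = 24 Hz.
168 Hz mod fs = 48 Hz.
48 Hz > fs/2 = 30 Hz, folds to fs − 48 Hz = 12 Hz.
126 Hz mod fs = 6 Hz.
6 Hz ≤ fs/2 = 30 Hz, appears at 6 Hz.
Distinct values: {6 Hz, 12 Hz, 24 Hz}.

6 Hz, 12 Hz, 24 Hz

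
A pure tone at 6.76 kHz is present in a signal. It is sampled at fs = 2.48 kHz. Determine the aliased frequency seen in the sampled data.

0.68 kHz

6.76 kHz mod fs = 1.8 kHz.
1.8 kHz > fs/2 = 1.24 kHz, folds to fs − 1.8 kHz = 0.68 kHz.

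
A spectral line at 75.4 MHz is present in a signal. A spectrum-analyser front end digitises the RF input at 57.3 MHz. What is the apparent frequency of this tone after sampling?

75.4 MHz mod fs = 18.1 MHz.
18.1 MHz ≤ fs/2 = 28.65 MHz, appears at 18.1 MHz.

18.1 MHz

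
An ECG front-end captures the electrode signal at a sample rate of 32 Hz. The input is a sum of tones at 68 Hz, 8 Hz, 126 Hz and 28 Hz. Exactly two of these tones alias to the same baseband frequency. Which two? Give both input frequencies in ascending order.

fs/2 = 16 Hz.
68 Hz mod fs = 4 Hz.
4 Hz ≤ fs/2 = 16 Hz, appears at 4 Hz.
8 Hz ≤ fs/2 = 16 Hz, passes unchanged.
126 Hz mod fs = 30 Hz.
30 Hz > fs/2 = 16 Hz, folds to fs − 30 Hz = 2 Hz.
28 Hz > fs/2 = 16 Hz, folds to fs − 28 Hz = 4 Hz.
28 Hz and 68 Hz both map to 4 Hz.

28 Hz, 68 Hz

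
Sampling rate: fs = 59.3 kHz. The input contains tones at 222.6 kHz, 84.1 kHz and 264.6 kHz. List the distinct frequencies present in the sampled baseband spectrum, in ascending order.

fs/2 = 29.65 kHz.
222.6 kHz mod fs = 44.7 kHz.
44.7 kHz > fs/2 = 29.65 kHz, folds to fs − 44.7 kHz = 14.6 kHz.
84.1 kHz mod fs = 24.8 kHz.
24.8 kHz ≤ fs/2 = 29.65 kHz, appears at 24.8 kHz.
264.6 kHz mod fs = 27.4 kHz.
27.4 kHz ≤ fs/2 = 29.65 kHz, appears at 27.4 kHz.
Distinct values: {14.6 kHz, 24.8 kHz, 27.4 kHz}.

14.6 kHz, 24.8 kHz, 27.4 kHz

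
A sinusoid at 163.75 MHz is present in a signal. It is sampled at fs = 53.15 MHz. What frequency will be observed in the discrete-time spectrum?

4.3 MHz

163.75 MHz mod fs = 4.3 MHz.
4.3 MHz ≤ fs/2 = 26.575 MHz, appears at 4.3 MHz.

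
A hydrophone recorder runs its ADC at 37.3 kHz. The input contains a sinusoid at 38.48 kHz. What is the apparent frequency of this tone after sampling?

1.18 kHz

38.48 kHz mod fs = 1.18 kHz.
1.18 kHz ≤ fs/2 = 18.65 kHz, appears at 1.18 kHz.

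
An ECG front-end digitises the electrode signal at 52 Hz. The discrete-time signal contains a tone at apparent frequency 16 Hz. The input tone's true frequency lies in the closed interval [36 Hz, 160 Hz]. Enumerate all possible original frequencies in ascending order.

36 Hz, 68 Hz, 88 Hz, 120 Hz, 140 Hz

Frequencies that alias to 16 Hz are k·fs ± 16 Hz for integer k ≥ 0.
k=0: 16 Hz.
k=1: 36 Hz, 68 Hz.
k=2: 88 Hz, 120 Hz.
k=3: 140 Hz, 172 Hz.
k=4: 192 Hz, 224 Hz.
Within [36 Hz, 160 Hz]: 36 Hz, 68 Hz, 88 Hz, 120 Hz, 140 Hz.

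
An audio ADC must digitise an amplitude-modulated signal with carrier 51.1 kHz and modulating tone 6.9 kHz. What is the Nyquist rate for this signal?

AM sidebands sit at fc ± fm = 44.2 kHz and 58 kHz.
Highest-frequency component: 58 kHz.
Nyquist rate = 2 × 58 kHz = 116 kHz.

116 kHz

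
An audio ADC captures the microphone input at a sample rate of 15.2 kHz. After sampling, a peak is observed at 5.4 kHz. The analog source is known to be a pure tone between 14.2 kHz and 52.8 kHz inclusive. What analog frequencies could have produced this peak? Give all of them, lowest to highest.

20.6 kHz, 25 kHz, 35.8 kHz, 40.2 kHz, 51 kHz

Frequencies that alias to 5.4 kHz are k·fs ± 5.4 kHz for integer k ≥ 0.
k=0: 5.4 kHz.
k=1: 9.8 kHz, 20.6 kHz.
k=2: 25 kHz, 35.8 kHz.
k=3: 40.2 kHz, 51 kHz.
k=4: 55.4 kHz, 66.2 kHz.
Within [14.2 kHz, 52.8 kHz]: 20.6 kHz, 25 kHz, 35.8 kHz, 40.2 kHz, 51 kHz.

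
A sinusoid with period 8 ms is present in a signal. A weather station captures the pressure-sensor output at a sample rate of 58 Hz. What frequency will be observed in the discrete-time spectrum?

T = 8 ms → f = 1/T = 125 Hz.
125 Hz mod fs = 9 Hz.
9 Hz ≤ fs/2 = 29 Hz, appears at 9 Hz.

9 Hz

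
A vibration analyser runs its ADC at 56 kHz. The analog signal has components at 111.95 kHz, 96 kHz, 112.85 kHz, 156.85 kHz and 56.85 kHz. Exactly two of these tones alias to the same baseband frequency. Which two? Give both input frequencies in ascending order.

fs/2 = 28 kHz.
111.95 kHz mod fs = 55.95 kHz.
55.95 kHz > fs/2 = 28 kHz, folds to fs − 55.95 kHz = 0.05 kHz.
96 kHz mod fs = 40 kHz.
40 kHz > fs/2 = 28 kHz, folds to fs − 40 kHz = 16 kHz.
112.85 kHz mod fs = 0.85 kHz.
0.85 kHz ≤ fs/2 = 28 kHz, appears at 0.85 kHz.
156.85 kHz mod fs = 44.85 kHz.
44.85 kHz > fs/2 = 28 kHz, folds to fs − 44.85 kHz = 11.15 kHz.
56.85 kHz mod fs = 0.85 kHz.
0.85 kHz ≤ fs/2 = 28 kHz, appears at 0.85 kHz.
56.85 kHz and 112.85 kHz both map to 0.85 kHz.

56.85 kHz, 112.85 kHz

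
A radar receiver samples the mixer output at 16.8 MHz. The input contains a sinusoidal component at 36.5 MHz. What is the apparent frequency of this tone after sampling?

2.9 MHz

36.5 MHz mod fs = 2.9 MHz.
2.9 MHz ≤ fs/2 = 8.4 MHz, appears at 2.9 MHz.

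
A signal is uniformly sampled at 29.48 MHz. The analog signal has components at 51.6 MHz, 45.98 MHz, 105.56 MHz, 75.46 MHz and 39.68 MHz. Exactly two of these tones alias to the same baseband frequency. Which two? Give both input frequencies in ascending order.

fs/2 = 14.74 MHz.
51.6 MHz mod fs = 22.12 MHz.
22.12 MHz > fs/2 = 14.74 MHz, folds to fs − 22.12 MHz = 7.36 MHz.
45.98 MHz mod fs = 16.5 MHz.
16.5 MHz > fs/2 = 14.74 MHz, folds to fs − 16.5 MHz = 12.98 MHz.
105.56 MHz mod fs = 17.12 MHz.
17.12 MHz > fs/2 = 14.74 MHz, folds to fs − 17.12 MHz = 12.36 MHz.
75.46 MHz mod fs = 16.5 MHz.
16.5 MHz > fs/2 = 14.74 MHz, folds to fs − 16.5 MHz = 12.98 MHz.
39.68 MHz mod fs = 10.2 MHz.
10.2 MHz ≤ fs/2 = 14.74 MHz, appears at 10.2 MHz.
45.98 MHz and 75.46 MHz both map to 12.98 MHz.

45.98 MHz, 75.46 MHz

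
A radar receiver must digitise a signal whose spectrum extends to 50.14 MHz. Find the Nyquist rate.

100.28 MHz

Nyquist rate = 2 × 50.14 MHz = 100.28 MHz.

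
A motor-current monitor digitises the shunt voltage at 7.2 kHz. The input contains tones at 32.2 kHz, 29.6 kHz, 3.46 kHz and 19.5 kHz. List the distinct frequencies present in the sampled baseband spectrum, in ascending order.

0.8 kHz, 2.1 kHz, 3.4 kHz, 3.46 kHz

fs/2 = 3.6 kHz.
32.2 kHz mod fs = 3.4 kHz.
3.4 kHz ≤ fs/2 = 3.6 kHz, appears at 3.4 kHz.
29.6 kHz mod fs = 0.8 kHz.
0.8 kHz ≤ fs/2 = 3.6 kHz, appears at 0.8 kHz.
3.46 kHz ≤ fs/2 = 3.6 kHz, passes unchanged.
19.5 kHz mod fs = 5.1 kHz.
5.1 kHz > fs/2 = 3.6 kHz, folds to fs − 5.1 kHz = 2.1 kHz.
Distinct values: {0.8 kHz, 2.1 kHz, 3.4 kHz, 3.46 kHz}.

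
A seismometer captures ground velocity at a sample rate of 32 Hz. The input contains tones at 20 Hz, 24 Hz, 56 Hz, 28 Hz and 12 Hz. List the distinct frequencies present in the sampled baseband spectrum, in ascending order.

fs/2 = 16 Hz.
20 Hz > fs/2 = 16 Hz, folds to fs − 20 Hz = 12 Hz.
24 Hz > fs/2 = 16 Hz, folds to fs − 24 Hz = 8 Hz.
56 Hz mod fs = 24 Hz.
24 Hz > fs/2 = 16 Hz, folds to fs − 24 Hz = 8 Hz.
28 Hz > fs/2 = 16 Hz, folds to fs − 28 Hz = 4 Hz.
12 Hz ≤ fs/2 = 16 Hz, passes unchanged.
Distinct values: {4 Hz, 8 Hz, 12 Hz}.

4 Hz, 8 Hz, 12 Hz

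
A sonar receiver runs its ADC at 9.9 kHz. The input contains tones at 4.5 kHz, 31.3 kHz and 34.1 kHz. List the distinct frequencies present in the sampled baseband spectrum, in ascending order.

1.6 kHz, 4.4 kHz, 4.5 kHz

fs/2 = 4.95 kHz.
4.5 kHz ≤ fs/2 = 4.95 kHz, passes unchanged.
31.3 kHz mod fs = 1.6 kHz.
1.6 kHz ≤ fs/2 = 4.95 kHz, appears at 1.6 kHz.
34.1 kHz mod fs = 4.4 kHz.
4.4 kHz ≤ fs/2 = 4.95 kHz, appears at 4.4 kHz.
Distinct values: {1.6 kHz, 4.4 kHz, 4.5 kHz}.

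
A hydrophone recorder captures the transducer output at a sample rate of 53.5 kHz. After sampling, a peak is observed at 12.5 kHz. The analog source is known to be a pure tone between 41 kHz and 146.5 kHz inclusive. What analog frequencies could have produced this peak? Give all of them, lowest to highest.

Frequencies that alias to 12.5 kHz are k·fs ± 12.5 kHz for integer k ≥ 0.
k=0: 12.5 kHz.
k=1: 41 kHz, 66 kHz.
k=2: 94.5 kHz, 119.5 kHz.
k=3: 148 kHz, 173 kHz.
Within [41 kHz, 146.5 kHz]: 41 kHz, 66 kHz, 94.5 kHz, 119.5 kHz.

41 kHz, 66 kHz, 94.5 kHz, 119.5 kHz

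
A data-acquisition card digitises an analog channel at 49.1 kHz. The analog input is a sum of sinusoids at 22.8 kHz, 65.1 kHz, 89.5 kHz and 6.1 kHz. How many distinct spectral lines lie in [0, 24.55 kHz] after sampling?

fs/2 = 24.55 kHz.
22.8 kHz ≤ fs/2 = 24.55 kHz, passes unchanged.
65.1 kHz mod fs = 16 kHz.
16 kHz ≤ fs/2 = 24.55 kHz, appears at 16 kHz.
89.5 kHz mod fs = 40.4 kHz.
40.4 kHz > fs/2 = 24.55 kHz, folds to fs − 40.4 kHz = 8.7 kHz.
6.1 kHz ≤ fs/2 = 24.55 kHz, passes unchanged.
Distinct values: {6.1 kHz, 8.7 kHz, 16 kHz, 22.8 kHz} → 4.

4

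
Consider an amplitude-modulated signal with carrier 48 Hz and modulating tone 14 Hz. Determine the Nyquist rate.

AM sidebands sit at fc ± fm = 34 Hz and 62 Hz.
Highest-frequency component: 62 Hz.
Nyquist rate = 2 × 62 Hz = 124 Hz.

124 Hz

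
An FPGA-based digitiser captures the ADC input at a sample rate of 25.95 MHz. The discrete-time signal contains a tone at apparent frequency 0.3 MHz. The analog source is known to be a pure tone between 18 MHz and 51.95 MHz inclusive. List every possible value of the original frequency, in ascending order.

Frequencies that alias to 0.3 MHz are k·fs ± 0.3 MHz for integer k ≥ 0.
k=0: 0.3 MHz.
k=1: 25.65 MHz, 26.25 MHz.
k=2: 51.6 MHz, 52.2 MHz.
k=3: 77.55 MHz, 78.15 MHz.
Within [18 MHz, 51.95 MHz]: 25.65 MHz, 26.25 MHz, 51.6 MHz.

25.65 MHz, 26.25 MHz, 51.6 MHz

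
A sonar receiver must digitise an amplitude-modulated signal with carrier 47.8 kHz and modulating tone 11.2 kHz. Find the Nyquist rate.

AM sidebands sit at fc ± fm = 36.6 kHz and 59 kHz.
Highest-frequency component: 59 kHz.
Nyquist rate = 2 × 59 kHz = 118 kHz.

118 kHz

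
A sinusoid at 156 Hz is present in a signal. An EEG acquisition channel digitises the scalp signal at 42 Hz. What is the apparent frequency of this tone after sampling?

12 Hz

156 Hz mod fs = 30 Hz.
30 Hz > fs/2 = 21 Hz, folds to fs − 30 Hz = 12 Hz.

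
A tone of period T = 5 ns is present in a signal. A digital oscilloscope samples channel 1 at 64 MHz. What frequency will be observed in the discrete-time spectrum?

T = 5 ns → f = 1/T = 200 MHz.
200 MHz mod fs = 8 MHz.
8 MHz ≤ fs/2 = 32 MHz, appears at 8 MHz.

8 MHz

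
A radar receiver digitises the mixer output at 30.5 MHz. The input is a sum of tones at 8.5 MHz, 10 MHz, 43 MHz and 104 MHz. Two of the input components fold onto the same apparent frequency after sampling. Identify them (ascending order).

fs/2 = 15.25 MHz.
8.5 MHz ≤ fs/2 = 15.25 MHz, passes unchanged.
10 MHz ≤ fs/2 = 15.25 MHz, passes unchanged.
43 MHz mod fs = 12.5 MHz.
12.5 MHz ≤ fs/2 = 15.25 MHz, appears at 12.5 MHz.
104 MHz mod fs = 12.5 MHz.
12.5 MHz ≤ fs/2 = 15.25 MHz, appears at 12.5 MHz.
43 MHz and 104 MHz both map to 12.5 MHz.

43 MHz, 104 MHz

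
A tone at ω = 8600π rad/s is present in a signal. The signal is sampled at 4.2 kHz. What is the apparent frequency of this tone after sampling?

ω = 8600π rad/s → f = ω/(2π) = 4300 Hz = 4.3 kHz.
4.3 kHz mod fs = 0.1 kHz.
0.1 kHz ≤ fs/2 = 2.1 kHz, appears at 0.1 kHz.

0.1 kHz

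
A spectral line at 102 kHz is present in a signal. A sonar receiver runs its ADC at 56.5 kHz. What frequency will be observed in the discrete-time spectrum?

11 kHz

102 kHz mod fs = 45.5 kHz.
45.5 kHz > fs/2 = 28.25 kHz, folds to fs − 45.5 kHz = 11 kHz.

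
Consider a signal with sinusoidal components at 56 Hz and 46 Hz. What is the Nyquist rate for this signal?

112 Hz

Highest-frequency component: 56 Hz.
Nyquist rate = 2 × 56 Hz = 112 Hz.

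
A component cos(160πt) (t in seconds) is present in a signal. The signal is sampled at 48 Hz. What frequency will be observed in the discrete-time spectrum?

ω = 160π rad/s → f = ω/(2π) = 80 Hz.
80 Hz mod fs = 32 Hz.
32 Hz > fs/2 = 24 Hz, folds to fs − 32 Hz = 16 Hz.

16 Hz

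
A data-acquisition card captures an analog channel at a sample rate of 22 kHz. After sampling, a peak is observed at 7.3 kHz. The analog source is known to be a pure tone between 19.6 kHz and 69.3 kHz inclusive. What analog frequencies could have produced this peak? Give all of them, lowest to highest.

29.3 kHz, 36.7 kHz, 51.3 kHz, 58.7 kHz

Frequencies that alias to 7.3 kHz are k·fs ± 7.3 kHz for integer k ≥ 0.
k=0: 7.3 kHz.
k=1: 14.7 kHz, 29.3 kHz.
k=2: 36.7 kHz, 51.3 kHz.
k=3: 58.7 kHz, 73.3 kHz.
k=4: 80.7 kHz, 95.3 kHz.
Within [19.6 kHz, 69.3 kHz]: 29.3 kHz, 36.7 kHz, 51.3 kHz, 58.7 kHz.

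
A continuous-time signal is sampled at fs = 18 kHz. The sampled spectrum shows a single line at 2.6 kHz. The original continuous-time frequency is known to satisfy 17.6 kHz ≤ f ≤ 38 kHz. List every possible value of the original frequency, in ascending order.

Frequencies that alias to 2.6 kHz are k·fs ± 2.6 kHz for integer k ≥ 0.
k=0: 2.6 kHz.
k=1: 15.4 kHz, 20.6 kHz.
k=2: 33.4 kHz, 38.6 kHz.
k=3: 51.4 kHz, 56.6 kHz.
Within [17.6 kHz, 38 kHz]: 20.6 kHz, 33.4 kHz.

20.6 kHz, 33.4 kHz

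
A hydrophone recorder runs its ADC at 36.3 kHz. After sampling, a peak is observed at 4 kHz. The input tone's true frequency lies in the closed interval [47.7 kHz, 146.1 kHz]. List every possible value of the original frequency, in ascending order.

68.6 kHz, 76.6 kHz, 104.9 kHz, 112.9 kHz, 141.2 kHz

Frequencies that alias to 4 kHz are k·fs ± 4 kHz for integer k ≥ 0.
k=0: 4 kHz.
k=1: 32.3 kHz, 40.3 kHz.
k=2: 68.6 kHz, 76.6 kHz.
k=3: 104.9 kHz, 112.9 kHz.
k=4: 141.2 kHz, 149.2 kHz.
k=5: 177.5 kHz, 185.5 kHz.
Within [47.7 kHz, 146.1 kHz]: 68.6 kHz, 76.6 kHz, 104.9 kHz, 112.9 kHz, 141.2 kHz.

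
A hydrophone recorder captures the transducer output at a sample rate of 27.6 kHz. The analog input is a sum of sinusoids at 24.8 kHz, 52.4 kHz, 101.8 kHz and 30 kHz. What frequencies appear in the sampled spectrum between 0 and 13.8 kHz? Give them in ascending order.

fs/2 = 13.8 kHz.
24.8 kHz > fs/2 = 13.8 kHz, folds to fs − 24.8 kHz = 2.8 kHz.
52.4 kHz mod fs = 24.8 kHz.
24.8 kHz > fs/2 = 13.8 kHz, folds to fs − 24.8 kHz = 2.8 kHz.
101.8 kHz mod fs = 19 kHz.
19 kHz > fs/2 = 13.8 kHz, folds to fs − 19 kHz = 8.6 kHz.
30 kHz mod fs = 2.4 kHz.
2.4 kHz ≤ fs/2 = 13.8 kHz, appears at 2.4 kHz.
Distinct values: {2.4 kHz, 2.8 kHz, 8.6 kHz}.

2.4 kHz, 2.8 kHz, 8.6 kHz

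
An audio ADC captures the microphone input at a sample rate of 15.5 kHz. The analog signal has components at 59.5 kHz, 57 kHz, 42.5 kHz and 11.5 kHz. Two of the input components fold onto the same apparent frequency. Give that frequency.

fs/2 = 7.75 kHz.
59.5 kHz mod fs = 13 kHz.
13 kHz > fs/2 = 7.75 kHz, folds to fs − 13 kHz = 2.5 kHz.
57 kHz mod fs = 10.5 kHz.
10.5 kHz > fs/2 = 7.75 kHz, folds to fs − 10.5 kHz = 5 kHz.
42.5 kHz mod fs = 11.5 kHz.
11.5 kHz > fs/2 = 7.75 kHz, folds to fs − 11.5 kHz = 4 kHz.
11.5 kHz > fs/2 = 7.75 kHz, folds to fs − 11.5 kHz = 4 kHz.
11.5 kHz and 42.5 kHz both map to 4 kHz.

4 kHz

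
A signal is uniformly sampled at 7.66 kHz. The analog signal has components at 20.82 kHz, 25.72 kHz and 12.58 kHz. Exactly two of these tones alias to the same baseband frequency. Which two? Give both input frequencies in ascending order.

fs/2 = 3.83 kHz.
20.82 kHz mod fs = 5.5 kHz.
5.5 kHz > fs/2 = 3.83 kHz, folds to fs − 5.5 kHz = 2.16 kHz.
25.72 kHz mod fs = 2.74 kHz.
2.74 kHz ≤ fs/2 = 3.83 kHz, appears at 2.74 kHz.
12.58 kHz mod fs = 4.92 kHz.
4.92 kHz > fs/2 = 3.83 kHz, folds to fs − 4.92 kHz = 2.74 kHz.
12.58 kHz and 25.72 kHz both map to 2.74 kHz.

12.58 kHz, 25.72 kHz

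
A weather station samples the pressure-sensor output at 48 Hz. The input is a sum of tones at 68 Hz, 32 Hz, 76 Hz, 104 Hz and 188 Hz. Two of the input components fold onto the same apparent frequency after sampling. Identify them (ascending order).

fs/2 = 24 Hz.
68 Hz mod fs = 20 Hz.
20 Hz ≤ fs/2 = 24 Hz, appears at 20 Hz.
32 Hz > fs/2 = 24 Hz, folds to fs − 32 Hz = 16 Hz.
76 Hz mod fs = 28 Hz.
28 Hz > fs/2 = 24 Hz, folds to fs − 28 Hz = 20 Hz.
104 Hz mod fs = 8 Hz.
8 Hz ≤ fs/2 = 24 Hz, appears at 8 Hz.
188 Hz mod fs = 44 Hz.
44 Hz > fs/2 = 24 Hz, folds to fs − 44 Hz = 4 Hz.
68 Hz and 76 Hz both map to 20 Hz.

68 Hz, 76 Hz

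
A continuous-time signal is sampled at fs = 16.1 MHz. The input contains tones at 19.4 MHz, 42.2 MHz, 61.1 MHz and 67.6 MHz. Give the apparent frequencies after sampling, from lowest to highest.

3.2 MHz, 3.3 MHz, 6.1 MHz

fs/2 = 8.05 MHz.
19.4 MHz mod fs = 3.3 MHz.
3.3 MHz ≤ fs/2 = 8.05 MHz, appears at 3.3 MHz.
42.2 MHz mod fs = 10 MHz.
10 MHz > fs/2 = 8.05 MHz, folds to fs − 10 MHz = 6.1 MHz.
61.1 MHz mod fs = 12.8 MHz.
12.8 MHz > fs/2 = 8.05 MHz, folds to fs − 12.8 MHz = 3.3 MHz.
67.6 MHz mod fs = 3.2 MHz.
3.2 MHz ≤ fs/2 = 8.05 MHz, appears at 3.2 MHz.
Distinct values: {3.2 MHz, 3.3 MHz, 6.1 MHz}.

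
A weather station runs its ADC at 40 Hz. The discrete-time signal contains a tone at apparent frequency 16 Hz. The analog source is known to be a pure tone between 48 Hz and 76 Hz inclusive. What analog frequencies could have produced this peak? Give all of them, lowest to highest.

56 Hz, 64 Hz

Frequencies that alias to 16 Hz are k·fs ± 16 Hz for integer k ≥ 0.
k=0: 16 Hz.
k=1: 24 Hz, 56 Hz.
k=2: 64 Hz, 96 Hz.
k=3: 104 Hz, 136 Hz.
Within [48 Hz, 76 Hz]: 56 Hz, 64 Hz.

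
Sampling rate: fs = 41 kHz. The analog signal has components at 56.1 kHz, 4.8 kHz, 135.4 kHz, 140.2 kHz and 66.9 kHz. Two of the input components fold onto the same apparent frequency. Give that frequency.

15.1 kHz

fs/2 = 20.5 kHz.
56.1 kHz mod fs = 15.1 kHz.
15.1 kHz ≤ fs/2 = 20.5 kHz, appears at 15.1 kHz.
4.8 kHz ≤ fs/2 = 20.5 kHz, passes unchanged.
135.4 kHz mod fs = 12.4 kHz.
12.4 kHz ≤ fs/2 = 20.5 kHz, appears at 12.4 kHz.
140.2 kHz mod fs = 17.2 kHz.
17.2 kHz ≤ fs/2 = 20.5 kHz, appears at 17.2 kHz.
66.9 kHz mod fs = 25.9 kHz.
25.9 kHz > fs/2 = 20.5 kHz, folds to fs − 25.9 kHz = 15.1 kHz.
56.1 kHz and 66.9 kHz both map to 15.1 kHz.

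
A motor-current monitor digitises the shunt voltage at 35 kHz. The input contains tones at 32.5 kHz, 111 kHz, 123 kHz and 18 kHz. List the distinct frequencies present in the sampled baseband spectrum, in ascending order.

fs/2 = 17.5 kHz.
32.5 kHz > fs/2 = 17.5 kHz, folds to fs − 32.5 kHz = 2.5 kHz.
111 kHz mod fs = 6 kHz.
6 kHz ≤ fs/2 = 17.5 kHz, appears at 6 kHz.
123 kHz mod fs = 18 kHz.
18 kHz > fs/2 = 17.5 kHz, folds to fs − 18 kHz = 17 kHz.
18 kHz > fs/2 = 17.5 kHz, folds to fs − 18 kHz = 17 kHz.
Distinct values: {2.5 kHz, 6 kHz, 17 kHz}.

2.5 kHz, 6 kHz, 17 kHz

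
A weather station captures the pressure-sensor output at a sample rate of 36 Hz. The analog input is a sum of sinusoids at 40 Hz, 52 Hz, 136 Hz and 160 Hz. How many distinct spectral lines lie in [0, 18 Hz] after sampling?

fs/2 = 18 Hz.
40 Hz mod fs = 4 Hz.
4 Hz ≤ fs/2 = 18 Hz, appears at 4 Hz.
52 Hz mod fs = 16 Hz.
16 Hz ≤ fs/2 = 18 Hz, appears at 16 Hz.
136 Hz mod fs = 28 Hz.
28 Hz > fs/2 = 18 Hz, folds to fs − 28 Hz = 8 Hz.
160 Hz mod fs = 16 Hz.
16 Hz ≤ fs/2 = 18 Hz, appears at 16 Hz.
Distinct values: {4 Hz, 8 Hz, 16 Hz} → 3.

3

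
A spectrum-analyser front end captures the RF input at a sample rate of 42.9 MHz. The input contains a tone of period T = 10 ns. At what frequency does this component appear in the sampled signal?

T = 10 ns → f = 1/T = 100 MHz.
100 MHz mod fs = 14.2 MHz.
14.2 MHz ≤ fs/2 = 21.45 MHz, appears at 14.2 MHz.

14.2 MHz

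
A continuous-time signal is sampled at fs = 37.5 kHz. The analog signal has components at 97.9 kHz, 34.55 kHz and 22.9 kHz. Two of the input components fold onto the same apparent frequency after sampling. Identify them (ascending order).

22.9 kHz, 97.9 kHz

fs/2 = 18.75 kHz.
97.9 kHz mod fs = 22.9 kHz.
22.9 kHz > fs/2 = 18.75 kHz, folds to fs − 22.9 kHz = 14.6 kHz.
34.55 kHz > fs/2 = 18.75 kHz, folds to fs − 34.55 kHz = 2.95 kHz.
22.9 kHz > fs/2 = 18.75 kHz, folds to fs − 22.9 kHz = 14.6 kHz.
22.9 kHz and 97.9 kHz both map to 14.6 kHz.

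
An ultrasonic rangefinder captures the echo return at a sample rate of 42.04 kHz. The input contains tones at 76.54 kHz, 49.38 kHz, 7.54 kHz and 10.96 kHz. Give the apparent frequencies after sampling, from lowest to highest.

fs/2 = 21.02 kHz.
76.54 kHz mod fs = 34.5 kHz.
34.5 kHz > fs/2 = 21.02 kHz, folds to fs − 34.5 kHz = 7.54 kHz.
49.38 kHz mod fs = 7.34 kHz.
7.34 kHz ≤ fs/2 = 21.02 kHz, appears at 7.34 kHz.
7.54 kHz ≤ fs/2 = 21.02 kHz, passes unchanged.
10.96 kHz ≤ fs/2 = 21.02 kHz, passes unchanged.
Distinct values: {7.34 kHz, 7.54 kHz, 10.96 kHz}.

7.34 kHz, 7.54 kHz, 10.96 kHz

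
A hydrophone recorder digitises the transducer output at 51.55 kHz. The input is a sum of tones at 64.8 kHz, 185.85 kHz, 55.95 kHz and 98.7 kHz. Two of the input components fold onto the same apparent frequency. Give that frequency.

fs/2 = 25.775 kHz.
64.8 kHz mod fs = 13.25 kHz.
13.25 kHz ≤ fs/2 = 25.775 kHz, appears at 13.25 kHz.
185.85 kHz mod fs = 31.2 kHz.
31.2 kHz > fs/2 = 25.775 kHz, folds to fs − 31.2 kHz = 20.35 kHz.
55.95 kHz mod fs = 4.4 kHz.
4.4 kHz ≤ fs/2 = 25.775 kHz, appears at 4.4 kHz.
98.7 kHz mod fs = 47.15 kHz.
47.15 kHz > fs/2 = 25.775 kHz, folds to fs − 47.15 kHz = 4.4 kHz.
55.95 kHz and 98.7 kHz both map to 4.4 kHz.

4.4 kHz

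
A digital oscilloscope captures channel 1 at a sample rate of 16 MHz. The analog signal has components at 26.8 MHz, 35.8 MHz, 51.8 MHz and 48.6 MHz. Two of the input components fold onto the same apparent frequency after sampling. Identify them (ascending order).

35.8 MHz, 51.8 MHz

fs/2 = 8 MHz.
26.8 MHz mod fs = 10.8 MHz.
10.8 MHz > fs/2 = 8 MHz, folds to fs − 10.8 MHz = 5.2 MHz.
35.8 MHz mod fs = 3.8 MHz.
3.8 MHz ≤ fs/2 = 8 MHz, appears at 3.8 MHz.
51.8 MHz mod fs = 3.8 MHz.
3.8 MHz ≤ fs/2 = 8 MHz, appears at 3.8 MHz.
48.6 MHz mod fs = 0.6 MHz.
0.6 MHz ≤ fs/2 = 8 MHz, appears at 0.6 MHz.
35.8 MHz and 51.8 MHz both map to 3.8 MHz.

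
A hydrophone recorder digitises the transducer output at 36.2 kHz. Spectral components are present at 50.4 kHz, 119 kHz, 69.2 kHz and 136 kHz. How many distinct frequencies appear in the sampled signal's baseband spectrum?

fs/2 = 18.1 kHz.
50.4 kHz mod fs = 14.2 kHz.
14.2 kHz ≤ fs/2 = 18.1 kHz, appears at 14.2 kHz.
119 kHz mod fs = 10.4 kHz.
10.4 kHz ≤ fs/2 = 18.1 kHz, appears at 10.4 kHz.
69.2 kHz mod fs = 33 kHz.
33 kHz > fs/2 = 18.1 kHz, folds to fs − 33 kHz = 3.2 kHz.
136 kHz mod fs = 27.4 kHz.
27.4 kHz > fs/2 = 18.1 kHz, folds to fs − 27.4 kHz = 8.8 kHz.
Distinct values: {3.2 kHz, 8.8 kHz, 10.4 kHz, 14.2 kHz} → 4.

4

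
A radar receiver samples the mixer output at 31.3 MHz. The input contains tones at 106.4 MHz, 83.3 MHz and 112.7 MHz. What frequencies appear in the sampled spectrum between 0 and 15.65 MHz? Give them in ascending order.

fs/2 = 15.65 MHz.
106.4 MHz mod fs = 12.5 MHz.
12.5 MHz ≤ fs/2 = 15.65 MHz, appears at 12.5 MHz.
83.3 MHz mod fs = 20.7 MHz.
20.7 MHz > fs/2 = 15.65 MHz, folds to fs − 20.7 MHz = 10.6 MHz.
112.7 MHz mod fs = 18.8 MHz.
18.8 MHz > fs/2 = 15.65 MHz, folds to fs − 18.8 MHz = 12.5 MHz.
Distinct values: {10.6 MHz, 12.5 MHz}.

10.6 MHz, 12.5 MHz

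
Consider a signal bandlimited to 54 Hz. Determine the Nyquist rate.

Nyquist rate = 2 × 54 Hz = 108 Hz.

108 Hz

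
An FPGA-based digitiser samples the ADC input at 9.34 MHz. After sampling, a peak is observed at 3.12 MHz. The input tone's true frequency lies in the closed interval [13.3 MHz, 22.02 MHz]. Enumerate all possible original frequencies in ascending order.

15.56 MHz, 21.8 MHz

Frequencies that alias to 3.12 MHz are k·fs ± 3.12 MHz for integer k ≥ 0.
k=0: 3.12 MHz.
k=1: 6.22 MHz, 12.46 MHz.
k=2: 15.56 MHz, 21.8 MHz.
k=3: 24.9 MHz, 31.14 MHz.
Within [13.3 MHz, 22.02 MHz]: 15.56 MHz, 21.8 MHz.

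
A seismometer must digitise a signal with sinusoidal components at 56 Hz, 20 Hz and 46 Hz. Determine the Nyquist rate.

112 Hz

Highest-frequency component: 56 Hz.
Nyquist rate = 2 × 56 Hz = 112 Hz.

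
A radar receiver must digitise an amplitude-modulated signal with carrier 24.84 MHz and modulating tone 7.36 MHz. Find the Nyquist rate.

AM sidebands sit at fc ± fm = 17.48 MHz and 32.2 MHz.
Highest-frequency component: 32.2 MHz.
Nyquist rate = 2 × 32.2 MHz = 64.4 MHz.

64.4 MHz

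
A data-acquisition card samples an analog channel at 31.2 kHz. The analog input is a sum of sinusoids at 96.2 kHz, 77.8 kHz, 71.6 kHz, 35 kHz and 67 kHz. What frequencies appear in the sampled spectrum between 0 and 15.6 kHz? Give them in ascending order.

fs/2 = 15.6 kHz.
96.2 kHz mod fs = 2.6 kHz.
2.6 kHz ≤ fs/2 = 15.6 kHz, appears at 2.6 kHz.
77.8 kHz mod fs = 15.4 kHz.
15.4 kHz ≤ fs/2 = 15.6 kHz, appears at 15.4 kHz.
71.6 kHz mod fs = 9.2 kHz.
9.2 kHz ≤ fs/2 = 15.6 kHz, appears at 9.2 kHz.
35 kHz mod fs = 3.8 kHz.
3.8 kHz ≤ fs/2 = 15.6 kHz, appears at 3.8 kHz.
67 kHz mod fs = 4.6 kHz.
4.6 kHz ≤ fs/2 = 15.6 kHz, appears at 4.6 kHz.
Distinct values: {2.6 kHz, 3.8 kHz, 4.6 kHz, 9.2 kHz, 15.4 kHz}.

2.6 kHz, 3.8 kHz, 4.6 kHz, 9.2 kHz, 15.4 kHz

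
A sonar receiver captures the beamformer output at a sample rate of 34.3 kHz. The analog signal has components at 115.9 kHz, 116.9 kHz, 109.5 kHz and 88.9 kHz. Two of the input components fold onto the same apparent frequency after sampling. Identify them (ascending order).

fs/2 = 17.15 kHz.
115.9 kHz mod fs = 13 kHz.
13 kHz ≤ fs/2 = 17.15 kHz, appears at 13 kHz.
116.9 kHz mod fs = 14 kHz.
14 kHz ≤ fs/2 = 17.15 kHz, appears at 14 kHz.
109.5 kHz mod fs = 6.6 kHz.
6.6 kHz ≤ fs/2 = 17.15 kHz, appears at 6.6 kHz.
88.9 kHz mod fs = 20.3 kHz.
20.3 kHz > fs/2 = 17.15 kHz, folds to fs − 20.3 kHz = 14 kHz.
88.9 kHz and 116.9 kHz both map to 14 kHz.

88.9 kHz, 116.9 kHz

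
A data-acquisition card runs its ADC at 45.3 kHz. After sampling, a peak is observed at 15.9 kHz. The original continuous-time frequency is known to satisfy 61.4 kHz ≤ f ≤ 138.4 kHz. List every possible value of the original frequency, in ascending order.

Frequencies that alias to 15.9 kHz are k·fs ± 15.9 kHz for integer k ≥ 0.
k=0: 15.9 kHz.
k=1: 29.4 kHz, 61.2 kHz.
k=2: 74.7 kHz, 106.5 kHz.
k=3: 120 kHz, 151.8 kHz.
k=4: 165.3 kHz, 197.1 kHz.
Within [61.4 kHz, 138.4 kHz]: 74.7 kHz, 106.5 kHz, 120 kHz.

74.7 kHz, 106.5 kHz, 120 kHz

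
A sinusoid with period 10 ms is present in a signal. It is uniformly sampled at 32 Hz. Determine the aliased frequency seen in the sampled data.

4 Hz

T = 10 ms → f = 1/T = 100 Hz.
100 Hz mod fs = 4 Hz.
4 Hz ≤ fs/2 = 16 Hz, appears at 4 Hz.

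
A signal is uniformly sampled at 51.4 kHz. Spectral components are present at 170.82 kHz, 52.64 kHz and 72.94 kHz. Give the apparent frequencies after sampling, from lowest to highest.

1.24 kHz, 16.62 kHz, 21.54 kHz

fs/2 = 25.7 kHz.
170.82 kHz mod fs = 16.62 kHz.
16.62 kHz ≤ fs/2 = 25.7 kHz, appears at 16.62 kHz.
52.64 kHz mod fs = 1.24 kHz.
1.24 kHz ≤ fs/2 = 25.7 kHz, appears at 1.24 kHz.
72.94 kHz mod fs = 21.54 kHz.
21.54 kHz ≤ fs/2 = 25.7 kHz, appears at 21.54 kHz.
Distinct values: {1.24 kHz, 16.62 kHz, 21.54 kHz}.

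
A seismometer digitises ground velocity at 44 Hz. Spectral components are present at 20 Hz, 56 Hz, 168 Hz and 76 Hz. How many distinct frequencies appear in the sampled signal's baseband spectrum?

fs/2 = 22 Hz.
20 Hz ≤ fs/2 = 22 Hz, passes unchanged.
56 Hz mod fs = 12 Hz.
12 Hz ≤ fs/2 = 22 Hz, appears at 12 Hz.
168 Hz mod fs = 36 Hz.
36 Hz > fs/2 = 22 Hz, folds to fs − 36 Hz = 8 Hz.
76 Hz mod fs = 32 Hz.
32 Hz > fs/2 = 22 Hz, folds to fs − 32 Hz = 12 Hz.
Distinct values: {8 Hz, 12 Hz, 20 Hz} → 3.

3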